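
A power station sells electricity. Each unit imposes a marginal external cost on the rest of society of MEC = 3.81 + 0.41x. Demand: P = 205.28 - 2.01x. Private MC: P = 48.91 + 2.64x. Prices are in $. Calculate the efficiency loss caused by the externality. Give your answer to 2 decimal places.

Market equilibrium (private): 48.91 + 2.64x = 205.28 - 2.01x → x_m = 33.6280.
Social marginal cost = private MC + MEC = 52.72 + 3.05x.
Set SMC = demand: 52.72 + 3.05x = 205.28 - 2.01x → x* = 30.1502.
The welfare-loss triangle has base |x_m − x*| and height MEC(x_m) (the vertical gap between SMC and demand is zero at x* and MEC at x_m).
DWL = ½ × 3.4778 × 17.5975 = 30.6003.

DWL = $30.60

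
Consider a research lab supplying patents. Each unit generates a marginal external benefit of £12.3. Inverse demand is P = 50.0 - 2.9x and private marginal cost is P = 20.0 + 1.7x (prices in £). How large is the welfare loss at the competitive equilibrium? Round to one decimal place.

Market equilibrium (private): 20.0 + 1.7x = 50.0 - 2.9x → x_m = 6.5217.
Social marginal cost = private MC − MEB = 7.7 + 1.7x.
Set SMC = demand: 7.7 + 1.7x = 50.0 - 2.9x → x* = 9.1957.
Height of the DWL triangle at x_m is demand(x_m) − SMC(x_m) = MEB(x_m) = 12.3000.
DWL = ½ × 2.6740 × 12.3000 = 16.4451.

DWL = £16.4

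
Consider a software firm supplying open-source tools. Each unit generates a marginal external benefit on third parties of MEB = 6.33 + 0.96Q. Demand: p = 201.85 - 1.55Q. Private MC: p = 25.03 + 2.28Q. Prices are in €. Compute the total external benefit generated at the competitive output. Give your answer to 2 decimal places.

€1315.31

Market equilibrium (private): 25.03 + 2.28Q = 201.85 - 1.55Q → Q_m = 46.1671.
Total external benefit = ∫₀^{Q_m} (6.33 + 0.96Q) dQ = 6.33×46.1671 + ½×0.96×46.1671² = 1315.3103.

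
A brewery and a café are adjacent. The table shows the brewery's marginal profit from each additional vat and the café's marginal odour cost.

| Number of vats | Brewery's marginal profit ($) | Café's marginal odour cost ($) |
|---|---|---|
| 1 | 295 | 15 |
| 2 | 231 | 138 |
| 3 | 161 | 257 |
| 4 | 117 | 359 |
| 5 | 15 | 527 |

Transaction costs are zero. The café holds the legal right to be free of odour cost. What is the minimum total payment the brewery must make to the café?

Efficient level: marginal profit ≥ marginal odour cost through level 2, so k* = 2.
With the café holding the right, the brewery must at least compensate total damage at k*: 15 + 138 = 153.

$153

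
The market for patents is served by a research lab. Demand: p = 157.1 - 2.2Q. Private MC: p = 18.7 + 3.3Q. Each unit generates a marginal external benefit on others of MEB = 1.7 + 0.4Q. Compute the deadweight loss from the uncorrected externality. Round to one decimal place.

Market equilibrium (private): 18.7 + 3.3Q = 157.1 - 2.2Q → Q_m = 25.1636.
Social marginal cost = private MC − MEB = 17.0 + 2.9Q.
Set SMC = demand: 17.0 + 2.9Q = 157.1 - 2.2Q → Q* = 27.4706.
Height of the DWL triangle at Q_m is demand(Q_m) − SMC(Q_m) = MEB(Q_m) = 11.7655.
DWL = ½ × 2.3070 × 11.7655 = 13.5715.

DWL = 13.6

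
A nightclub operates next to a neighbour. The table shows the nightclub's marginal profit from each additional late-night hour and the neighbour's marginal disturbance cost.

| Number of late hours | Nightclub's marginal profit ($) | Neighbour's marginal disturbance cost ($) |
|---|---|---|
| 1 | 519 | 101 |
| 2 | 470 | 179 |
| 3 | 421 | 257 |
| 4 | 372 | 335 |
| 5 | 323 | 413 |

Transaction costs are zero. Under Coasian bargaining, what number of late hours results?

Bargaining reaches the level where marginal profit last exceeds marginal disturbance cost.
That holds through level 4 (372 ≥ 335) but not at 5 (323 < 413).

4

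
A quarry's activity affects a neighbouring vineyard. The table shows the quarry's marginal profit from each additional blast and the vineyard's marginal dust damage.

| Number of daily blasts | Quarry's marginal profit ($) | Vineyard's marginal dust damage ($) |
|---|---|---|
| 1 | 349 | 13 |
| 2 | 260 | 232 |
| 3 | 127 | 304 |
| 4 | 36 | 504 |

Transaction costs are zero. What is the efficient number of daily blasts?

Bargaining reaches the level where marginal profit last exceeds marginal dust damage.
That holds through level 2 (260 ≥ 232) but not at 3 (127 < 304).

2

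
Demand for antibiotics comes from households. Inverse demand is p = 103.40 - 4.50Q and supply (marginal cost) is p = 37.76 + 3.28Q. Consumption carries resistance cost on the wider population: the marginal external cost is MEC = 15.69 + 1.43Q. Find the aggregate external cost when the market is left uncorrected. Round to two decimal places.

183.27

Market equilibrium (private): 37.76 + 3.28Q = 103.40 - 4.50Q → Q_m = 8.4370.
Total external cost = ∫₀^{Q_m} (15.69 + 1.43Q) dQ = 15.69×8.4370 + ½×1.43×8.4370² = 183.2724.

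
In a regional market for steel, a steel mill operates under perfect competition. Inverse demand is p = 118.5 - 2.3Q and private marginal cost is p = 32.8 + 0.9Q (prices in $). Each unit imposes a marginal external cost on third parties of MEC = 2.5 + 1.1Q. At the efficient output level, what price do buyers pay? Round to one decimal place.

P = $74.0

Social marginal cost = private MC + MEC = 35.3 + 2.0Q.
Set SMC = demand: 35.3 + 2.0Q = 118.5 - 2.3Q → Q* = 19.3488.
Consumer price on the demand curve at Q*: 118.5 − 2.3×19.3488 = 73.9978.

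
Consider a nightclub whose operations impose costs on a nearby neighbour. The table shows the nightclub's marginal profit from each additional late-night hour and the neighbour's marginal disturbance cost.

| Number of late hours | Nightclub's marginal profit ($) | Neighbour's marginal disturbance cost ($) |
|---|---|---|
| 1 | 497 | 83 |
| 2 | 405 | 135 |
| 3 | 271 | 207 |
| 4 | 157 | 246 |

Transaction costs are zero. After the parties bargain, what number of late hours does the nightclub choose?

3

Bargaining reaches the level where marginal profit last exceeds marginal disturbance cost.
That holds through level 3 (271 ≥ 207) but not at 4 (157 < 246).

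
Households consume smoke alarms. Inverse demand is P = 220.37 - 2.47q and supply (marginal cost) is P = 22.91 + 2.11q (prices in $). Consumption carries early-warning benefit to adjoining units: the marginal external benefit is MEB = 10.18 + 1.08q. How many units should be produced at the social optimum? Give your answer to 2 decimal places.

Social marginal benefit = demand + MEB = 230.55 - 1.39q.
Set SMB = MC: 230.55 - 1.39q = 22.91 + 2.11q → q* = 59.3257.

q* = 59.33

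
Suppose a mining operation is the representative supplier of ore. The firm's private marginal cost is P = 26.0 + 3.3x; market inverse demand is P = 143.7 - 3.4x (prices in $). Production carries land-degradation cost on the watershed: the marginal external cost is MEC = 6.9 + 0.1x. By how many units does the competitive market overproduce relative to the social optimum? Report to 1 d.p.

1.3 units

Market equilibrium (private): 26.0 + 3.3x = 143.7 - 3.4x → x_m = 17.5672.
Social marginal cost = private MC + MEC = 32.9 + 3.4x.
Set SMC = demand: 32.9 + 3.4x = 143.7 - 3.4x → x* = 16.2941.
Gap = |17.5672 − 16.2941| = 1.2731.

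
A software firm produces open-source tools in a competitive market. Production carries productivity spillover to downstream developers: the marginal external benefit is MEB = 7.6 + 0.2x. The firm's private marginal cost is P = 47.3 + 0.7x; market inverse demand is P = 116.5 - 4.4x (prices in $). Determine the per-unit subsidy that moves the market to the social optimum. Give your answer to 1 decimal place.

subsidy = $10.7 per unit

Social marginal cost = private MC − MEB = 39.7 + 0.5x.
Set SMC = demand: 39.7 + 0.5x = 116.5 - 4.4x → x* = 15.6735.
The Pigouvian subsidy equals MEB at x*: 7.6 + 0.2×15.6735 = 10.7347.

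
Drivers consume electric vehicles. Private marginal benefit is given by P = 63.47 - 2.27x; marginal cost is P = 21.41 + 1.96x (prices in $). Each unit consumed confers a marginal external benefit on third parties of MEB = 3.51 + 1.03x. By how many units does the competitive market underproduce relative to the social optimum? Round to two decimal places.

4.30 units

Market equilibrium (private): 21.41 + 1.96x = 63.47 - 2.27x → x_m = 9.9433.
Social marginal benefit = demand + MEB = 66.98 - 1.24x.
Set SMB = MC: 66.98 - 1.24x = 21.41 + 1.96x → x* = 14.2406.
Gap = |9.9433 − 14.2406| = 4.2973.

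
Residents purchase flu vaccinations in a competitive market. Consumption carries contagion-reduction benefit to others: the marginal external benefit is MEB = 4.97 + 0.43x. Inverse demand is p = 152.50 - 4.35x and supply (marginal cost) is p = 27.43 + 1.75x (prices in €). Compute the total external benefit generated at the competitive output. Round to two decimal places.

Market equilibrium (private): 27.43 + 1.75x = 152.50 - 4.35x → x_m = 20.5033.
Total external benefit = ∫₀^{x_m} (4.97 + 0.43x) dx = 4.97×20.5033 + ½×0.43×20.5033² = 192.2842.

€192.28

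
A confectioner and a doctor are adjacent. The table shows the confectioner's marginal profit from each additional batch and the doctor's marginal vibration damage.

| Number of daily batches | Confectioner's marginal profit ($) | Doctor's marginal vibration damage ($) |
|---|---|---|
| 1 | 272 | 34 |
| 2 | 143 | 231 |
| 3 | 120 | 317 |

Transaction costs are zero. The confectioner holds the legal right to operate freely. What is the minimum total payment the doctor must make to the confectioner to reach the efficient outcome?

$263

Left alone the confectioner would choose level 3 (marginal profit stays positive).
Efficient level: k* = 1 (marginal profit ≥ marginal vibration damage through 1).
The doctor must at least cover the confectioner's forgone profit from cutting 3→1: 143 + 120 = 263.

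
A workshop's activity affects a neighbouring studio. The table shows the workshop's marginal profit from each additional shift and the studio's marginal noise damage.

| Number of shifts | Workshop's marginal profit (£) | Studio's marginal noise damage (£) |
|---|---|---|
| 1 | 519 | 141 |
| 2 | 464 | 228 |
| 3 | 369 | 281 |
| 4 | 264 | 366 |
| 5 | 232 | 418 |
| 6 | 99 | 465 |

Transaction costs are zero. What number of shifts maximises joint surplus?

Bargaining reaches the level where marginal profit last exceeds marginal noise damage.
That holds through level 3 (369 ≥ 281) but not at 4 (264 < 366).

3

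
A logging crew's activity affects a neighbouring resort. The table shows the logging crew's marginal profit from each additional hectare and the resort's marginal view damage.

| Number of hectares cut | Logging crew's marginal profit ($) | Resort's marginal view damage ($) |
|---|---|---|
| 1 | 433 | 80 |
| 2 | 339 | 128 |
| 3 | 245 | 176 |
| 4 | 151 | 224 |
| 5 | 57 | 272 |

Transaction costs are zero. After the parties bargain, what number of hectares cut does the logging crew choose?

Bargaining reaches the level where marginal profit last exceeds marginal view damage.
That holds through level 3 (245 ≥ 176) but not at 4 (151 < 224).

3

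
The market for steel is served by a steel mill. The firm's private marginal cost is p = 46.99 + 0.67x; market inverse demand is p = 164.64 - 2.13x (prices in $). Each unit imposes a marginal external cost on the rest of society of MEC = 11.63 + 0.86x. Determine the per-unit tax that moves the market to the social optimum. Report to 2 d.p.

Social marginal cost = private MC + MEC = 58.62 + 1.53x.
Set SMC = demand: 58.62 + 1.53x = 164.64 - 2.13x → x* = 28.9672.
The Pigouvian tax equals MEC at x*: 11.63 + 0.86×28.9672 = 36.5418.

tax = $36.54 per unit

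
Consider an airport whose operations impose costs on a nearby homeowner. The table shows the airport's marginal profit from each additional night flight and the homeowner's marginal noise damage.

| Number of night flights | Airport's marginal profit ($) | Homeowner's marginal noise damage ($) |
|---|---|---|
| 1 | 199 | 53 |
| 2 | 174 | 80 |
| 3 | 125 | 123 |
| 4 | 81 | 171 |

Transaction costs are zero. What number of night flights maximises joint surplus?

3

Bargaining reaches the level where marginal profit last exceeds marginal noise damage.
That holds through level 3 (125 ≥ 123) but not at 4 (81 < 171).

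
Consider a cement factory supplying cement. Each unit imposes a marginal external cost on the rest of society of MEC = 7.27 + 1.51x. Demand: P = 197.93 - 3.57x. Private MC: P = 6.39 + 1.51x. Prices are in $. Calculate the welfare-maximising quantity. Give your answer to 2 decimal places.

Social marginal cost = private MC + MEC = 13.66 + 3.02x.
Set SMC = demand: 13.66 + 3.02x = 197.93 - 3.57x → x* = 27.9621.

x* = 27.96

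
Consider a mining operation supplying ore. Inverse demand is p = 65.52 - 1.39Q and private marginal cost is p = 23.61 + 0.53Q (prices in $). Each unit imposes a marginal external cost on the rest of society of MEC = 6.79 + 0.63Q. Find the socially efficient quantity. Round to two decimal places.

Social marginal cost = private MC + MEC = 30.40 + 1.16Q.
Set SMC = demand: 30.40 + 1.16Q = 65.52 - 1.39Q → Q* = 13.7725.

Q* = 13.77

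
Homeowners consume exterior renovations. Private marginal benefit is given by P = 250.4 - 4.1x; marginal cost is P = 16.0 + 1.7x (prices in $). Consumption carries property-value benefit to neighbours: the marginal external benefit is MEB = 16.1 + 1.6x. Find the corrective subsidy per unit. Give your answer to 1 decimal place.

Social marginal benefit = demand + MEB = 266.5 - 2.5x.
Set SMB = MC: 266.5 - 2.5x = 16.0 + 1.7x → x* = 59.6429.
The Pigouvian subsidy equals MEB at x*: 16.1 + 1.6×59.6429 = 111.5286.

subsidy = $111.5 per unit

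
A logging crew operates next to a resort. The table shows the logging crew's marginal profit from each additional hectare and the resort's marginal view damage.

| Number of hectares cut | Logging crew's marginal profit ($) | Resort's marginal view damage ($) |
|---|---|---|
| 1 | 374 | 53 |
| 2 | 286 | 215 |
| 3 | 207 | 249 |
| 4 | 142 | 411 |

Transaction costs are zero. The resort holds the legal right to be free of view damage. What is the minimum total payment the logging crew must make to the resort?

Efficient level: marginal profit ≥ marginal view damage through level 2, so k* = 2.
With the resort holding the right, the logging crew must at least compensate total damage at k*: 53 + 215 = 268.

$268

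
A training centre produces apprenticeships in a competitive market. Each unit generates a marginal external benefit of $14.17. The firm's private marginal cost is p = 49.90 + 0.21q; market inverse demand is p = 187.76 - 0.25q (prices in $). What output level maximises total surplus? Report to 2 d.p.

q* = 330.50

Social marginal cost = private MC − MEB = 35.73 + 0.21q.
Set SMC = demand: 35.73 + 0.21q = 187.76 - 0.25q → q* = 330.5000.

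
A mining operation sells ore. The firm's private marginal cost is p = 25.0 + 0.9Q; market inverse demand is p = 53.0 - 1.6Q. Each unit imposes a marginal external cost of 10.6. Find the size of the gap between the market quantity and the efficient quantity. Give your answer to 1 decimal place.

4.2 units

Market equilibrium (private): 25.0 + 0.9Q = 53.0 - 1.6Q → Q_m = 11.2000.
Social marginal cost = private MC + MEC = 35.6 + 0.9Q.
Set SMC = demand: 35.6 + 0.9Q = 53.0 - 1.6Q → Q* = 6.9600.
Gap = |11.2000 − 6.9600| = 4.2400.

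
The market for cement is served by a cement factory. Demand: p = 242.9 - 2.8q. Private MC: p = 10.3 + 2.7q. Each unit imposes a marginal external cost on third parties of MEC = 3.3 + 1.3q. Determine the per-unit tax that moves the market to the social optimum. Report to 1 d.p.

tax = 47.1 per unit

Social marginal cost = private MC + MEC = 13.6 + 4.0q.
Set SMC = demand: 13.6 + 4.0q = 242.9 - 2.8q → q* = 33.7206.
The Pigouvian tax equals MEC at q*: 3.3 + 1.3×33.7206 = 47.1368.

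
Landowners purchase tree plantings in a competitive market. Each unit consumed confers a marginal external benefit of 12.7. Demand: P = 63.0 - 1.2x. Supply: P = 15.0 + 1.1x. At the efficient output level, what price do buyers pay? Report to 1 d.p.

P = 31.3

Social marginal benefit = demand + MEB = 75.7 - 1.2x.
Set SMB = MC: 75.7 - 1.2x = 15.0 + 1.1x → x* = 26.3913.
Consumer price on the demand curve at x*: 63.0 − 1.2×26.3913 = 31.3304.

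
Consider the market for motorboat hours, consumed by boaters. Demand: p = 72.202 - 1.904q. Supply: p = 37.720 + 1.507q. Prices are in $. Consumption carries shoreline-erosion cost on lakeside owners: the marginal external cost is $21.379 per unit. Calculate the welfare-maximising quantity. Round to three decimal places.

Social marginal benefit = demand − MEC = 50.823 - 1.904q.
Set SMB = MC: 50.823 - 1.904q = 37.720 + 1.507q → q* = 3.8414.

q* = 3.841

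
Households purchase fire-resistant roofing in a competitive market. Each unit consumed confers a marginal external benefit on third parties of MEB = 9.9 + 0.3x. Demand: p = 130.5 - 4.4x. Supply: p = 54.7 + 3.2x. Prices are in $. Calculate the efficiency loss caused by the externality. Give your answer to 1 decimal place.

DWL = $11.4

Market equilibrium (private): 54.7 + 3.2x = 130.5 - 4.4x → x_m = 9.9737.
Social marginal benefit = demand + MEB = 140.4 - 4.1x.
Set SMB = MC: 140.4 - 4.1x = 54.7 + 3.2x → x* = 11.7397.
Height of the DWL triangle at x_m is SMB(x_m) − MC(x_m) = MEB(x_m) = 12.8921.
DWL = ½ × 1.7660 × 12.8921 = 11.3837.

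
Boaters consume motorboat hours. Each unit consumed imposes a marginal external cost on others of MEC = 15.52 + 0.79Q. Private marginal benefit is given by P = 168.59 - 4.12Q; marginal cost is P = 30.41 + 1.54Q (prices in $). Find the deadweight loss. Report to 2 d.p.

DWL = $93.91

Market equilibrium (private): 30.41 + 1.54Q = 168.59 - 4.12Q → Q_m = 24.4134.
Social marginal benefit = demand − MEC = 153.07 - 4.91Q.
Set SMB = MC: 153.07 - 4.91Q = 30.41 + 1.54Q → Q* = 19.0171.
Height of the DWL triangle at Q_m is MC(Q_m) − SMB(Q_m) = MEC(Q_m) = 34.8066.
DWL = ½ × 5.3963 × 34.8066 = 93.9134.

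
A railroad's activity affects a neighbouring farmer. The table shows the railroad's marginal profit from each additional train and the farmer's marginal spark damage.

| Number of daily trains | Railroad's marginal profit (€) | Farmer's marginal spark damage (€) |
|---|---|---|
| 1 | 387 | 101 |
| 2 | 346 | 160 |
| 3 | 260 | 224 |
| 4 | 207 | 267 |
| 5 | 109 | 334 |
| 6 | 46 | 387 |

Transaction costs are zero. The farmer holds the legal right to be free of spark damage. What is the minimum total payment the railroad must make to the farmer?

Efficient level: marginal profit ≥ marginal spark damage through level 3, so k* = 3.
With the farmer holding the right, the railroad must at least compensate total damage at k*: 101 + 160 + 224 = 485.

€485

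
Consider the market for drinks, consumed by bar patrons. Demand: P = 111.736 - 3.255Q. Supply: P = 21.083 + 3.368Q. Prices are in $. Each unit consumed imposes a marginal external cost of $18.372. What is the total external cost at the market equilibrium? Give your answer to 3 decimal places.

Market equilibrium (private): 21.083 + 3.368Q = 111.736 - 3.255Q → Q_m = 13.6876.
Total external cost = MEC × Q_m = 18.372 × 13.6876 = 251.4686.

$251.469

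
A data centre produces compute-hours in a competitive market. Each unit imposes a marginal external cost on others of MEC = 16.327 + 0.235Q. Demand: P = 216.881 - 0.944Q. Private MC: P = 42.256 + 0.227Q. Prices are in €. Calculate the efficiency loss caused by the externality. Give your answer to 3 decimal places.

DWL = €938.482

Market equilibrium (private): 42.256 + 0.227Q = 216.881 - 0.944Q → Q_m = 149.1247.
Social marginal cost = private MC + MEC = 58.583 + 0.462Q.
Set SMC = demand: 58.583 + 0.462Q = 216.881 - 0.944Q → Q* = 112.5875.
Between Q* and Q_m the wedge SMC − demand runs linearly from 0 to MEC(Q_m), so the loss is a triangle.
DWL = ½ × 36.5372 × 51.3713 = 938.4817.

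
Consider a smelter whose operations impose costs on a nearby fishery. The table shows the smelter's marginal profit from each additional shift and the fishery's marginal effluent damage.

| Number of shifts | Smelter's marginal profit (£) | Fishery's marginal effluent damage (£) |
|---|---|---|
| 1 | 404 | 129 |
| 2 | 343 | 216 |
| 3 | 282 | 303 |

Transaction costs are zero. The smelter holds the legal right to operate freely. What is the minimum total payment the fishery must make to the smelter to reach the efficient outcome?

£282

Left alone the smelter would choose level 3 (marginal profit stays positive).
Efficient level: k* = 2 (marginal profit ≥ marginal effluent damage through 2).
The fishery must at least cover the smelter's forgone profit from cutting 3→2: 282 = 282.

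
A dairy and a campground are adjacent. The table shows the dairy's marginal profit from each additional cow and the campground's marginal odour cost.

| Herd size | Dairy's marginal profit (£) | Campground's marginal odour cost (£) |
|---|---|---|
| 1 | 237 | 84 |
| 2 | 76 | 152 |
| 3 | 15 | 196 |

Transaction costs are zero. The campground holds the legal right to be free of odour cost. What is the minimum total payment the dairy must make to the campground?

Efficient level: marginal profit ≥ marginal odour cost through level 1, so k* = 1.
With the campground holding the right, the dairy must at least compensate total damage at k*: 84 = 84.

£84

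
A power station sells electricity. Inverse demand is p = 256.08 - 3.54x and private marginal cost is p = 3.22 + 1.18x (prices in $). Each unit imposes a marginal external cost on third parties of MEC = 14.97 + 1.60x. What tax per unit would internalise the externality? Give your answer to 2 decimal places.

tax = $75.20 per unit

Social marginal cost = private MC + MEC = 18.19 + 2.78x.
Set SMC = demand: 18.19 + 2.78x = 256.08 - 3.54x → x* = 37.6408.
The Pigouvian tax equals MEC at x*: 14.97 + 1.60×37.6408 = 75.1953.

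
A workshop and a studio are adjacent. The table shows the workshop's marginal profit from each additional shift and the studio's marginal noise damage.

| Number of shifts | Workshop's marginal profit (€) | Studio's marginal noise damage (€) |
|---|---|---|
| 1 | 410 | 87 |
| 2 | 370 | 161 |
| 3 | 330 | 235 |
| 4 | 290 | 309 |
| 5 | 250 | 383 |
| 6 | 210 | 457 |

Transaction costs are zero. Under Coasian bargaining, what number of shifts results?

3

Bargaining reaches the level where marginal profit last exceeds marginal noise damage.
That holds through level 3 (330 ≥ 235) but not at 4 (290 < 309).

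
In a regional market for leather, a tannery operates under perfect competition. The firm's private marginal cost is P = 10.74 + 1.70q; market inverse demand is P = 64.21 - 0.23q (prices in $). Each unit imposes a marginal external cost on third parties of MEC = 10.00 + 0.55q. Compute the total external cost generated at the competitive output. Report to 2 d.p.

Market equilibrium (private): 10.74 + 1.70q = 64.21 - 0.23q → q_m = 27.7047.
Total external cost = ∫₀^{q_m} (10.00 + 0.55q) dq = 10.00×27.7047 + ½×0.55×27.7047² = 488.1234.

$488.12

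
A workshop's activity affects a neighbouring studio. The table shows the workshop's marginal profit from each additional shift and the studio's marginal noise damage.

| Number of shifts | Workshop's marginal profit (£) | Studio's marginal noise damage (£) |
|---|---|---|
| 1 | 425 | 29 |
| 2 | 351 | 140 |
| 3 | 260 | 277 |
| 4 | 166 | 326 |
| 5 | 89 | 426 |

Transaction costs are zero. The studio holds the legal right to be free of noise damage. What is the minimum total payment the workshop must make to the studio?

Efficient level: marginal profit ≥ marginal noise damage through level 2, so k* = 2.
With the studio holding the right, the workshop must at least compensate total damage at k*: 29 + 140 = 169.

£169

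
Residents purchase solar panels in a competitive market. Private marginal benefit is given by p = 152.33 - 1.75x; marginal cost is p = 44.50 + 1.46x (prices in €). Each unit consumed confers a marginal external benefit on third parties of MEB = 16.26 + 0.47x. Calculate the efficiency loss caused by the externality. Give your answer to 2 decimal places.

Market equilibrium (private): 44.50 + 1.46x = 152.33 - 1.75x → x_m = 33.5919.
Social marginal benefit = demand + MEB = 168.59 - 1.28x.
Set SMB = MC: 168.59 - 1.28x = 44.50 + 1.46x → x* = 45.2883.
The loss is the area between SMB and MC from x* to x_m; with linear curves that's a triangle of height MEB(x_m).
DWL = ½ × 11.6964 × 32.0482 = 187.4243.

DWL = €187.42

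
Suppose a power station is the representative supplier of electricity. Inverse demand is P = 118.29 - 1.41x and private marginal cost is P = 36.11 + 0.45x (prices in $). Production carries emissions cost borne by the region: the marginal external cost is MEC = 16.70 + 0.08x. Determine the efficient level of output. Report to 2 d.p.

Social marginal cost = private MC + MEC = 52.81 + 0.53x.
Set SMC = demand: 52.81 + 0.53x = 118.29 - 1.41x → x* = 33.7526.

x* = 33.75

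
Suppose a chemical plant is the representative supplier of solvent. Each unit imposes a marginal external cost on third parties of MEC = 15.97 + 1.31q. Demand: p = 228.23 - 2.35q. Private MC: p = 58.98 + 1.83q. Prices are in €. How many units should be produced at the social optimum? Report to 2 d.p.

q* = 27.92

Social marginal cost = private MC + MEC = 74.95 + 3.14q.
Set SMC = demand: 74.95 + 3.14q = 228.23 - 2.35q → q* = 27.9199.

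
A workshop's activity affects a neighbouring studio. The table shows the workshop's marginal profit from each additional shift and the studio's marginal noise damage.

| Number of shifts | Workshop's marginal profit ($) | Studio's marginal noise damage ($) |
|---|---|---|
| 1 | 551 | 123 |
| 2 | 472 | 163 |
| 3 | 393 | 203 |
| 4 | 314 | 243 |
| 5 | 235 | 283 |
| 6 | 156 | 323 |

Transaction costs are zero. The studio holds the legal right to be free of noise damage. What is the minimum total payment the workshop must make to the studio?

Efficient level: marginal profit ≥ marginal noise damage through level 4, so k* = 4.
With the studio holding the right, the workshop must at least compensate total damage at k*: 123 + 163 + 203 + 243 = 732.

$732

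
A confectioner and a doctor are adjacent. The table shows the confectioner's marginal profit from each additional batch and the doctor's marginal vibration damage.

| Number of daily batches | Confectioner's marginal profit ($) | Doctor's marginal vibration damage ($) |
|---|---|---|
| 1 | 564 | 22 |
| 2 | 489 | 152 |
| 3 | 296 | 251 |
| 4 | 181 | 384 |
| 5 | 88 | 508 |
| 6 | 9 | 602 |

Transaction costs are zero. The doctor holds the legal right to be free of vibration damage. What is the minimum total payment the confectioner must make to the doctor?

$425

Efficient level: marginal profit ≥ marginal vibration damage through level 3, so k* = 3.
With the doctor holding the right, the confectioner must at least compensate total damage at k*: 22 + 152 + 251 = 425.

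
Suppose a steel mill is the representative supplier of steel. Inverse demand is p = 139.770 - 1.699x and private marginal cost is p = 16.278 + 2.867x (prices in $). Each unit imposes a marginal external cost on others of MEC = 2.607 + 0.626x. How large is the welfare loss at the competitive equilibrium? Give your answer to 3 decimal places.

DWL = $36.761

Market equilibrium (private): 16.278 + 2.867x = 139.770 - 1.699x → x_m = 27.0460.
Social marginal cost = private MC + MEC = 18.885 + 3.493x.
Set SMC = demand: 18.885 + 3.493x = 139.770 - 1.699x → x* = 23.2829.
Between x* and x_m the wedge SMC − demand runs linearly from 0 to MEC(x_m), so the loss is a triangle.
DWL = ½ × 3.7631 × 19.5378 = 36.7613.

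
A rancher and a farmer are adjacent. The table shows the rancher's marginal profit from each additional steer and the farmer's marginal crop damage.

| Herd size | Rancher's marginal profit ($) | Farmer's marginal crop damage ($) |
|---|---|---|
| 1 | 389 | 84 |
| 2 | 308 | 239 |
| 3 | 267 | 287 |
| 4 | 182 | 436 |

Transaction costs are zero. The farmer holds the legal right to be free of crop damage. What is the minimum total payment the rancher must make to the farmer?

$323

Efficient level: marginal profit ≥ marginal crop damage through level 2, so k* = 2.
With the farmer holding the right, the rancher must at least compensate total damage at k*: 84 + 239 = 323.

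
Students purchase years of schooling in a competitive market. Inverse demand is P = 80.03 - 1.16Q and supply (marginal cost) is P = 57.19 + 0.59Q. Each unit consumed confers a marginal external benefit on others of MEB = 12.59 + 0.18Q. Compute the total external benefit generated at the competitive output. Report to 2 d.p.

Market equilibrium (private): 57.19 + 0.59Q = 80.03 - 1.16Q → Q_m = 13.0514.
Total external benefit = ∫₀^{Q_m} (12.59 + 0.18Q) dQ = 12.59×13.0514 + ½×0.18×13.0514² = 179.6476.

179.65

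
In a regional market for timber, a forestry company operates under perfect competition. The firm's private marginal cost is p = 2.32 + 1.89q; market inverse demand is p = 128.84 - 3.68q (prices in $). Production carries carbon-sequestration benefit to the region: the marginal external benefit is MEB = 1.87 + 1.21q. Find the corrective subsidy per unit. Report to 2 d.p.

Social marginal cost = private MC − MEB = 0.45 + 0.68q.
Set SMC = demand: 0.45 + 0.68q = 128.84 - 3.68q → q* = 29.4472.
The Pigouvian subsidy equals MEB at q*: 1.87 + 1.21×29.4472 = 37.5011.

subsidy = $37.50 per unit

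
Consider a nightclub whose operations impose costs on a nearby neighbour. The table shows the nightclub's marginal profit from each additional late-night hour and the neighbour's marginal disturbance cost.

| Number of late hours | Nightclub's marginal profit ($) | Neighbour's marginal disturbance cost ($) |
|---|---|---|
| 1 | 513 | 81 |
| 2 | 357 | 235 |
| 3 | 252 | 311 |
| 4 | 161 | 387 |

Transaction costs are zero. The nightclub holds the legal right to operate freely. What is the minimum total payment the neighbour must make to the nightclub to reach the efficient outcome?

$413

Left alone the nightclub would choose level 4 (marginal profit stays positive).
Efficient level: k* = 2 (marginal profit ≥ marginal disturbance cost through 2).
The neighbour must at least cover the nightclub's forgone profit from cutting 4→2: 252 + 161 = 413.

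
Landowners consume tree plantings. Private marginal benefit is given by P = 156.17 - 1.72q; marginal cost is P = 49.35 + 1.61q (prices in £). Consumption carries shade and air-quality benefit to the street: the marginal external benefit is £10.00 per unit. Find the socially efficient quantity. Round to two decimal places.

q* = 35.08

Social marginal benefit = demand + MEB = 166.17 - 1.72q.
Set SMB = MC: 166.17 - 1.72q = 49.35 + 1.61q → q* = 35.0811.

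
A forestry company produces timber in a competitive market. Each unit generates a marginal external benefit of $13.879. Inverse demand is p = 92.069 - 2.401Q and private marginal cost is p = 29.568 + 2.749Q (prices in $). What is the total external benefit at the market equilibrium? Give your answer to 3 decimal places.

$168.437

Market equilibrium (private): 29.568 + 2.749Q = 92.069 - 2.401Q → Q_m = 12.1361.
Total external benefit = MEB × Q_m = 13.879 × 12.1361 = 168.4369.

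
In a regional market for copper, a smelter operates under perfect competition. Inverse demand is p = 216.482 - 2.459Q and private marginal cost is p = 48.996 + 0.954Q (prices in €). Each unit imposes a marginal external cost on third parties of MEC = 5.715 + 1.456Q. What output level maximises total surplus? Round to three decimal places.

Q* = 33.225

Social marginal cost = private MC + MEC = 54.711 + 2.410Q.
Set SMC = demand: 54.711 + 2.410Q = 216.482 - 2.459Q → Q* = 33.2247.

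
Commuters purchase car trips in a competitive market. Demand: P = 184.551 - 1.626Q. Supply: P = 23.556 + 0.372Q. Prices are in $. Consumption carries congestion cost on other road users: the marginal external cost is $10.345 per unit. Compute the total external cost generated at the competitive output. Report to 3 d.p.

$833.580

Market equilibrium (private): 23.556 + 0.372Q = 184.551 - 1.626Q → Q_m = 80.5781.
Total external cost = MEC × Q_m = 10.345 × 80.5781 = 833.5804.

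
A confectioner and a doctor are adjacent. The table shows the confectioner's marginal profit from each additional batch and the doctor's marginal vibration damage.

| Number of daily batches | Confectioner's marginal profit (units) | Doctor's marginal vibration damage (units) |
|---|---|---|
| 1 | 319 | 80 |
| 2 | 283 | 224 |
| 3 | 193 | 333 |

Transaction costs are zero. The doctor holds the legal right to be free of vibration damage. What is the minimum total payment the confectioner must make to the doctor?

304

Efficient level: marginal profit ≥ marginal vibration damage through level 2, so k* = 2.
With the doctor holding the right, the confectioner must at least compensate total damage at k*: 80 + 224 = 304.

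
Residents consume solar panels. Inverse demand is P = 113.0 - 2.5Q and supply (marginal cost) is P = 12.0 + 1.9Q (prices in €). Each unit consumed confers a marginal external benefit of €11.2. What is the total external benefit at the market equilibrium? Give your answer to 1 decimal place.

€257.1

Market equilibrium (private): 12.0 + 1.9Q = 113.0 - 2.5Q → Q_m = 22.9545.
Total external benefit = MEB × Q_m = 11.2 × 22.9545 = 257.0904.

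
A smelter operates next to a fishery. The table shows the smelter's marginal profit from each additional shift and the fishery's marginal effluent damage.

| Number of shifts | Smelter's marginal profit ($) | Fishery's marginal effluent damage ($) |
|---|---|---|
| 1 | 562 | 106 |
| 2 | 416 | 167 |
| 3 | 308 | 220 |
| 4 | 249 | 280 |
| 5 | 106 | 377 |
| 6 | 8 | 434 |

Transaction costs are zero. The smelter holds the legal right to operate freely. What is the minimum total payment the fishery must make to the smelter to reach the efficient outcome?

$363

Left alone the smelter would choose level 6 (marginal profit stays positive).
Efficient level: k* = 3 (marginal profit ≥ marginal effluent damage through 3).
The fishery must at least cover the smelter's forgone profit from cutting 6→3: 249 + 106 + 8 = 363.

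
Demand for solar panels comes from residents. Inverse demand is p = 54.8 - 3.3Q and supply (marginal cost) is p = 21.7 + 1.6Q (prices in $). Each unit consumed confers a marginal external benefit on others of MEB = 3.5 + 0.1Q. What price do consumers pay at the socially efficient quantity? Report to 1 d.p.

P = $29.6

Social marginal benefit = demand + MEB = 58.3 - 3.2Q.
Set SMB = MC: 58.3 - 3.2Q = 21.7 + 1.6Q → Q* = 7.6250.
Consumer price on the demand curve at Q*: 54.8 − 3.3×7.6250 = 29.6375.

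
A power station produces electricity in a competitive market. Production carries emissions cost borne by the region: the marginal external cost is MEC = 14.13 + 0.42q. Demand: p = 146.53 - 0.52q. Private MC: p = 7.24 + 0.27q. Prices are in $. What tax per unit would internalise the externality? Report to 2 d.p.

Social marginal cost = private MC + MEC = 21.37 + 0.69q.
Set SMC = demand: 21.37 + 0.69q = 146.53 - 0.52q → q* = 103.4380.
The Pigouvian tax equals MEC at q*: 14.13 + 0.42×103.4380 = 57.5740.

tax = $57.57 per unit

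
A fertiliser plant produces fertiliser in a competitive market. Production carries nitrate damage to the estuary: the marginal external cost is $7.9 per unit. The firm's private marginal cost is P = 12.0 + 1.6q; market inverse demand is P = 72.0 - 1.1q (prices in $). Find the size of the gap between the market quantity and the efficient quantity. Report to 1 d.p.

2.9 units

Market equilibrium (private): 12.0 + 1.6q = 72.0 - 1.1q → q_m = 22.2222.
Social marginal cost = private MC + MEC = 19.9 + 1.6q.
Set SMC = demand: 19.9 + 1.6q = 72.0 - 1.1q → q* = 19.2963.
Gap = |22.2222 − 19.2963| = 2.9259.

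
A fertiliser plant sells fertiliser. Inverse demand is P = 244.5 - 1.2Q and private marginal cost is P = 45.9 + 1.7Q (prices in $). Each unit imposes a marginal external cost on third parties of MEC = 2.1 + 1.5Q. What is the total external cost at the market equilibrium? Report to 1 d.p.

$3661.2

Market equilibrium (private): 45.9 + 1.7Q = 244.5 - 1.2Q → Q_m = 68.4828.
Total external cost = ∫₀^{Q_m} (2.1 + 1.5Q) dQ = 2.1×68.4828 + ½×1.5×68.4828² = 3661.2343.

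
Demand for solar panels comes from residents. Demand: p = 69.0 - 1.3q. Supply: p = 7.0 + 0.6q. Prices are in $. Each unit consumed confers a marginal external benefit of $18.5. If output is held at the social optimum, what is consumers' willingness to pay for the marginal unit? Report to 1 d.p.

Social marginal benefit = demand + MEB = 87.5 - 1.3q.
Set SMB = MC: 87.5 - 1.3q = 7.0 + 0.6q → q* = 42.3684.
Consumer price on the demand curve at q*: 69.0 − 1.3×42.3684 = 13.9211.

P = $13.9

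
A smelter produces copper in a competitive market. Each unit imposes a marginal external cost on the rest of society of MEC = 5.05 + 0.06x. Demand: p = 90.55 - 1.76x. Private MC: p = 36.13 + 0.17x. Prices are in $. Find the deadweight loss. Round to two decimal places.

Market equilibrium (private): 36.13 + 0.17x = 90.55 - 1.76x → x_m = 28.1969.
Social marginal cost = private MC + MEC = 41.18 + 0.23x.
Set SMC = demand: 41.18 + 0.23x = 90.55 - 1.76x → x* = 24.8090.
Height of the DWL triangle at x_m is SMC(x_m) − demand(x_m) = MEC(x_m) = 6.7418.
DWL = ½ × 3.3879 × 6.7418 = 11.4203.

DWL = $11.42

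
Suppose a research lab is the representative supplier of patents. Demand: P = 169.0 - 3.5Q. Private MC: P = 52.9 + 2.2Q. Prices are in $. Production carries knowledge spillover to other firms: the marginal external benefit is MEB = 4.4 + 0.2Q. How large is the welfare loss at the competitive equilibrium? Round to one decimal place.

DWL = $6.5

Market equilibrium (private): 52.9 + 2.2Q = 169.0 - 3.5Q → Q_m = 20.3684.
Social marginal cost = private MC − MEB = 48.5 + 2.0Q.
Set SMC = demand: 48.5 + 2.0Q = 169.0 - 3.5Q → Q* = 21.9091.
The loss is the area between SMC and demand from Q* to Q_m; with linear curves that's a triangle of height MEB(Q_m).
DWL = ½ × 1.5407 × 8.4737 = 6.5277.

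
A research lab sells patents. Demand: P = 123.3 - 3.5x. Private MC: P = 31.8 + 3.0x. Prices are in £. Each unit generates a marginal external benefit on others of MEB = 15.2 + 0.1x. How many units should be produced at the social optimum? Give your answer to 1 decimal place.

x* = 16.7

Social marginal cost = private MC − MEB = 16.6 + 2.9x.
Set SMC = demand: 16.6 + 2.9x = 123.3 - 3.5x → x* = 16.6719.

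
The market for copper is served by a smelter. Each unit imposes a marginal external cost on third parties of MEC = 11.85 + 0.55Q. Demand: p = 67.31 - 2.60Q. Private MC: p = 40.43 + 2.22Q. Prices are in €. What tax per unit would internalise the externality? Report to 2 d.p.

Social marginal cost = private MC + MEC = 52.28 + 2.77Q.
Set SMC = demand: 52.28 + 2.77Q = 67.31 - 2.60Q → Q* = 2.7989.
The Pigouvian tax equals MEC at Q*: 11.85 + 0.55×2.7989 = 13.3894.

tax = €13.39 per unit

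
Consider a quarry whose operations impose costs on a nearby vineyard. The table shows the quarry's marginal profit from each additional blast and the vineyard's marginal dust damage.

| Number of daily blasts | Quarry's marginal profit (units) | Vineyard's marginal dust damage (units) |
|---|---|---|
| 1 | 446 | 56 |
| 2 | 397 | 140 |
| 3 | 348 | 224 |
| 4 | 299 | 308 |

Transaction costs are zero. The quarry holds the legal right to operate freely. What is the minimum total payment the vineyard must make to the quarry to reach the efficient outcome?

299

Left alone the quarry would choose level 4 (marginal profit stays positive).
Efficient level: k* = 3 (marginal profit ≥ marginal dust damage through 3).
The vineyard must at least cover the quarry's forgone profit from cutting 4→3: 299 = 299.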